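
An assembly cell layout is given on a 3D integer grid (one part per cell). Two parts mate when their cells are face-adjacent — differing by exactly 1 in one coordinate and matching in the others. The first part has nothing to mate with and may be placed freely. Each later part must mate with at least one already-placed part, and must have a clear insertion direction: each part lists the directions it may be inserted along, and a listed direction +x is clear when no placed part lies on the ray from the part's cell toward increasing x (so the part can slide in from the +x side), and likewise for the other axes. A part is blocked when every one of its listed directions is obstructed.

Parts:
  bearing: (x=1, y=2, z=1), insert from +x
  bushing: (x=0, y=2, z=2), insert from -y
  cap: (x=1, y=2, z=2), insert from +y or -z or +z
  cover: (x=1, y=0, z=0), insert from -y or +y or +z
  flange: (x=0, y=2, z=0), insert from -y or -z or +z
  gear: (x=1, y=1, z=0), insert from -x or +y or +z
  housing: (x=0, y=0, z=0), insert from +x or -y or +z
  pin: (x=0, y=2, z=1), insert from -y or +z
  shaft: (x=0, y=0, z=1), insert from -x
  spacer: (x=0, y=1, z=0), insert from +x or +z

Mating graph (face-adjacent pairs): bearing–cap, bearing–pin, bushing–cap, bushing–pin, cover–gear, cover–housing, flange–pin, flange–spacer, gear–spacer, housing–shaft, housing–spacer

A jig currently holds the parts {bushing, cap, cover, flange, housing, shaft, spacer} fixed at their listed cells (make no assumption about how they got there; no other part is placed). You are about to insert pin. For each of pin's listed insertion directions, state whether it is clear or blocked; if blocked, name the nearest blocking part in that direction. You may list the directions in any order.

+z: blocked by bushing; -y: blocked by shaft

-y: nearest on ray is shaft@(0, 0, 1) ⇒ blocked
+z: nearest on ray is bushing@(0, 2, 2) ⇒ blocked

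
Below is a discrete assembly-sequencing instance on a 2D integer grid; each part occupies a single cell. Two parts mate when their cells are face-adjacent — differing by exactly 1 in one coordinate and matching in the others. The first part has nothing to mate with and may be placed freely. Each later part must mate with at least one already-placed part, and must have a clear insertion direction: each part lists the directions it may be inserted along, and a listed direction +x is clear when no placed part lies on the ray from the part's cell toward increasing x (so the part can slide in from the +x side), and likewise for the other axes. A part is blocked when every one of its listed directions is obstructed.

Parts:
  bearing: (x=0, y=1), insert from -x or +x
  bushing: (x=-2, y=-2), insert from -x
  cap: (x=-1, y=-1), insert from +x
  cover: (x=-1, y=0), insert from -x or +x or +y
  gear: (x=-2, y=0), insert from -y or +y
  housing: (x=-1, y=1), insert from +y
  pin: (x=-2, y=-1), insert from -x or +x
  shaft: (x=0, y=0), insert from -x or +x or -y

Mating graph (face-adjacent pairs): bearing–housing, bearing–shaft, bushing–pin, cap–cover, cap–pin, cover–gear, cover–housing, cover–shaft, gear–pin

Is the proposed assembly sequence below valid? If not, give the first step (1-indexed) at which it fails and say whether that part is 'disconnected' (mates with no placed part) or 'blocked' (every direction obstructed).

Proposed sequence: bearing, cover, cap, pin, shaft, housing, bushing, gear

1. bearing@(0, 1) [-x clear] — {bearing}
2. cover@(-1, 0) — no placed neighbour ⇒ disconnected

Invalid at step 2 (disconnected)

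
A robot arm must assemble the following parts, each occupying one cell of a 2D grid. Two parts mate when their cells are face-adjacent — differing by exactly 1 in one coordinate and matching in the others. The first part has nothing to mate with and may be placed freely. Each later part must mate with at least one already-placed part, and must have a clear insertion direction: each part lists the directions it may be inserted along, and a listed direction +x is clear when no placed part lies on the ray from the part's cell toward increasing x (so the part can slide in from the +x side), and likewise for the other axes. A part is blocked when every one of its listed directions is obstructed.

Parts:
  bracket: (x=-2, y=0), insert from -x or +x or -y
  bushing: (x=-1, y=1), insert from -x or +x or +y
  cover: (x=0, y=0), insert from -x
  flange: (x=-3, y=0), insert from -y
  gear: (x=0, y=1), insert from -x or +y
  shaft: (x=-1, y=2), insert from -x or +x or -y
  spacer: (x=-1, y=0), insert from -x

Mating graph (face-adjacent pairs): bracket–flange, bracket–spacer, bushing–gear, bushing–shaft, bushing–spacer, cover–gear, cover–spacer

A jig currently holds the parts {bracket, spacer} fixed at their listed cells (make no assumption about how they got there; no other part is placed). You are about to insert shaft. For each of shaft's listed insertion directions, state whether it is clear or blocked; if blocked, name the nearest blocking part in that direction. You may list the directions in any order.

-x: ray from shaft(-1, 2) has no placed part ⇒ clear
+x: ray from shaft(-1, 2) has no placed part ⇒ clear
-y: nearest on ray is spacer@(-1, 0) ⇒ blocked

+x: clear; -x: clear; -y: blocked by spacer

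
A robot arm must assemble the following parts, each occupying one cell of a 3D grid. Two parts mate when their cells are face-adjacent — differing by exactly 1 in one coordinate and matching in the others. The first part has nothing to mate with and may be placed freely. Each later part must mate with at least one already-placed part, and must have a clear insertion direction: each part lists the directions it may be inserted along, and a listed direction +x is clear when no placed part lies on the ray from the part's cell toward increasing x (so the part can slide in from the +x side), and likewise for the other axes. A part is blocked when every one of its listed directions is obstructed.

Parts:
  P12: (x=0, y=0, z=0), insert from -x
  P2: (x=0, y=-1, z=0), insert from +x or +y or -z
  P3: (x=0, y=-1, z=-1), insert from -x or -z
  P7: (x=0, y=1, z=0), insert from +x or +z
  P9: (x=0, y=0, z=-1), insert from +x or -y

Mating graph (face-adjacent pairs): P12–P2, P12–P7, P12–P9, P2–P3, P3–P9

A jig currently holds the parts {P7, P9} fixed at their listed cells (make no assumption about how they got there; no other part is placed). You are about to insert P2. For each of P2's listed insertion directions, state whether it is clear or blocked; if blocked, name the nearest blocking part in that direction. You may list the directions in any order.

+x: ray from P2(0, -1, 0) has no placed part ⇒ clear
+y: nearest on ray is P7@(0, 1, 0) ⇒ blocked
-z: ray from P2(0, -1, 0) has no placed part ⇒ clear

+x: clear; +y: blocked by P7; -z: clear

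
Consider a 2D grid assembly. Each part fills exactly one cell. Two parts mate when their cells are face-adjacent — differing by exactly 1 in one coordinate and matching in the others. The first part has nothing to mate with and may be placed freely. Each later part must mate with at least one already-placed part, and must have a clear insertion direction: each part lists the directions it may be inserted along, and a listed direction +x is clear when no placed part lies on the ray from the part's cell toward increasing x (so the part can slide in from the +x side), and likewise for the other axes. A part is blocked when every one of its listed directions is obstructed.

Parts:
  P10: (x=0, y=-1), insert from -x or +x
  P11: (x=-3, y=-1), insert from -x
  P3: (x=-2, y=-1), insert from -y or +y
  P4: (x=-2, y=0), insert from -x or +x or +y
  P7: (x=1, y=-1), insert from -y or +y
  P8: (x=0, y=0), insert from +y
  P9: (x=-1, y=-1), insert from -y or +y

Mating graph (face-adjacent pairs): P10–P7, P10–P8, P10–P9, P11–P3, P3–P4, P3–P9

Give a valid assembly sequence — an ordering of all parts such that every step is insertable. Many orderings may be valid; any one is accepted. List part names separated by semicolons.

1. P10@(0, -1) [-x clear] — {P10}
2. P9@(-1, -1) [-y clear] — {P10, P9}
3. P7@(1, -1) [-y clear] — {P10, P7, P9}
4. P3@(-2, -1) [-y clear] — {P10, P3, P7, P9}
5. P11@(-3, -1) [-x clear] — {P10, P11, P3, P7, P9}
6. P8@(0, 0) [+y clear] — {P10, P11, P3, P7, P8, P9}
7. P4@(-2, 0) [-x clear] — {P10, P11, P3, P4, P7, P8, P9}

P10; P9; P7; P3; P11; P8; P4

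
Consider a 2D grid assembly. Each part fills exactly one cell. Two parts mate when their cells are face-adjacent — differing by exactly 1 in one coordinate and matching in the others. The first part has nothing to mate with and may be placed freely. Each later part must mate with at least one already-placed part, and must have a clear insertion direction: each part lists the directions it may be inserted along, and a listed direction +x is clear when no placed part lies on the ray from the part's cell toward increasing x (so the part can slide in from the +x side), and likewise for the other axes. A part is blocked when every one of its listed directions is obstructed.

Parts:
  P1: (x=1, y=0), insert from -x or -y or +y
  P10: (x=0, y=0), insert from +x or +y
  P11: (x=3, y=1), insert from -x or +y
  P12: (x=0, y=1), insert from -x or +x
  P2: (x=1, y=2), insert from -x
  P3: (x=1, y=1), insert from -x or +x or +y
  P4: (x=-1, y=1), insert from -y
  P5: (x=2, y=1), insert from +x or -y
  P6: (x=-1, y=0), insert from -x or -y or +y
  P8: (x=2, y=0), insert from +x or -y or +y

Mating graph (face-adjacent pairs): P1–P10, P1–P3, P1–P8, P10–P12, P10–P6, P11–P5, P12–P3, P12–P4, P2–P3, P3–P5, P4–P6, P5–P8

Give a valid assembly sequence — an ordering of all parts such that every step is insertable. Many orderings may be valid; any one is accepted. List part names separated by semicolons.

P2; P3; P1; P10; P5; P11; P12; P4; P6; P8

1. P2@(1, 2) [-x clear] — {P2}
2. P3@(1, 1) [-x clear] — {P2, P3}
3. P1@(1, 0) [-x clear] — {P1, P2, P3}
4. P10@(0, 0) [+y clear] — {P1, P10, P2, P3}
5. P5@(2, 1) [+x clear] — {P1, P10, P2, P3, P5}
6. P11@(3, 1) [+y clear] — {P1, P10, P11, P2, P3, P5}
7. P12@(0, 1) [-x clear] — {P1, P10, P11, P12, P2, P3, P5}
8. P4@(-1, 1) [-y clear] — {P1, P10, P11, P12, P2, P3, P4, P5}
9. P6@(-1, 0) [-x clear] — {P1, P10, P11, P12, P2, P3, P4, P5, P6}
10. P8@(2, 0) [+x clear] — {P1, P10, P11, P12, P2, P3, P4, P5, P6, P8}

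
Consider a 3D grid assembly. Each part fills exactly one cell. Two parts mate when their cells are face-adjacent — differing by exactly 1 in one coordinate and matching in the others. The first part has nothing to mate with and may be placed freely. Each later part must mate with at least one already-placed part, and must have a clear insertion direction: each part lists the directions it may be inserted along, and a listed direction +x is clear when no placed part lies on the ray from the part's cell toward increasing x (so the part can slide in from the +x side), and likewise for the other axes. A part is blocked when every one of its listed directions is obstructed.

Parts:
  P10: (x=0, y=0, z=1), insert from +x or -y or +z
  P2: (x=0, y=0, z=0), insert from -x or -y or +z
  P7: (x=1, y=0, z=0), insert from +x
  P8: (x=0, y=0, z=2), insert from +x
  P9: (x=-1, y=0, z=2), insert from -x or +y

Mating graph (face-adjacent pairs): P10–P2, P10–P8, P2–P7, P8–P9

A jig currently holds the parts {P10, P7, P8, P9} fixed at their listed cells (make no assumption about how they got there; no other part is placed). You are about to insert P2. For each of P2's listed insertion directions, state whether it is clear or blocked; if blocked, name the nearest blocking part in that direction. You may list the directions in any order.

+z: blocked by P10; -x: clear; -y: clear

-x: ray from P2(0, 0, 0) has no placed part ⇒ clear
-y: ray from P2(0, 0, 0) has no placed part ⇒ clear
+z: nearest on ray is P10@(0, 0, 1) ⇒ blocked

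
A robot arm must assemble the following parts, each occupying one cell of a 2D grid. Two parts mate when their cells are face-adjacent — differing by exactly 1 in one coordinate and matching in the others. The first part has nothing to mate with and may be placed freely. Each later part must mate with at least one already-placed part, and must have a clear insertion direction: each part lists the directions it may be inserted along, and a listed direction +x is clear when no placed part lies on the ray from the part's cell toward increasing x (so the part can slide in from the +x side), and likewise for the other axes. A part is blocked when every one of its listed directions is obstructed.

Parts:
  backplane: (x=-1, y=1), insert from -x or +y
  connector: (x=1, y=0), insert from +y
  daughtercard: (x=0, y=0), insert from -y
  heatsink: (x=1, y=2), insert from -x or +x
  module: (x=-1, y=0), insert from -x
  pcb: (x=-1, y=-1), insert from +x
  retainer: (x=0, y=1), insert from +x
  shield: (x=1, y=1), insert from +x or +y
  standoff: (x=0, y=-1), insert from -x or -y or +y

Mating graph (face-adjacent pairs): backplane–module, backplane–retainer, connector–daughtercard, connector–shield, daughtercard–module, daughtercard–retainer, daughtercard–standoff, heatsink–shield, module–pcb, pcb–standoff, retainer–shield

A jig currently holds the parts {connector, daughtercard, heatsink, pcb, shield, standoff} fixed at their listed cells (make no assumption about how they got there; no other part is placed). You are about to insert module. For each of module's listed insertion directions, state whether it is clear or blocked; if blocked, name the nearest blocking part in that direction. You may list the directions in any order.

-x: ray from module(-1, 0) has no placed part ⇒ clear

-x: clear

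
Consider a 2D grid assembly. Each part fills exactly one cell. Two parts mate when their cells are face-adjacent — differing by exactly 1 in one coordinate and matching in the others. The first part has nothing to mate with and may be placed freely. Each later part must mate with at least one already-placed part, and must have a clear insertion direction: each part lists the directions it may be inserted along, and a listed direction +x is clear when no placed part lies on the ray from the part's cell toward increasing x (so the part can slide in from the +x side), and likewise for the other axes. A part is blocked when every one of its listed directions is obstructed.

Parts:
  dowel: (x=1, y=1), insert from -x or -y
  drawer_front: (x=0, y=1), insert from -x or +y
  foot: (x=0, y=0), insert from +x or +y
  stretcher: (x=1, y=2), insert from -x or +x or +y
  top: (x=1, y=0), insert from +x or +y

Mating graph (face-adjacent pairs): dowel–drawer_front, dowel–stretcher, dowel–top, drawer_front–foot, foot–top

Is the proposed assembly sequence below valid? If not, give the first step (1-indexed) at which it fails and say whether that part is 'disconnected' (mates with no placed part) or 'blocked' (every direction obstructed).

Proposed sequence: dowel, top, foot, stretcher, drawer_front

1. dowel@(1, 1) [-x clear] — {dowel}
2. top@(1, 0) [+x clear] — {dowel, top}
3. foot@(0, 0) [+y clear] — {dowel, foot, top}
4. stretcher@(1, 2) [-x clear] — {dowel, foot, stretcher, top}
5. drawer_front@(0, 1) [-x clear] — {dowel, drawer_front, foot, stretcher, top}

Valid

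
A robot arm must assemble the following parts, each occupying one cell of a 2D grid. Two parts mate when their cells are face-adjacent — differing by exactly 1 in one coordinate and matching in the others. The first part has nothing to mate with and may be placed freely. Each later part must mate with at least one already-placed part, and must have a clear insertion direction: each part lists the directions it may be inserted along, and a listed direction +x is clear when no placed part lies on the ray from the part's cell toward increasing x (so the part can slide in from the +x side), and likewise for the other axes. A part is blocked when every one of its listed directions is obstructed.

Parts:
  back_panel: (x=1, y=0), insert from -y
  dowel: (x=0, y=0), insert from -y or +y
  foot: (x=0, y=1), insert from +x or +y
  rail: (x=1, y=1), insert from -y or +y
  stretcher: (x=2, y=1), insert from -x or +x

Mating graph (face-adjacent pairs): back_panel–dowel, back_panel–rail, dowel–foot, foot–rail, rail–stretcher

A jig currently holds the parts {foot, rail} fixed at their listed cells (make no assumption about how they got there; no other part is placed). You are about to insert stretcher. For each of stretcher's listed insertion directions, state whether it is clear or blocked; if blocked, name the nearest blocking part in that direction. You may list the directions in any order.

+x: clear; -x: blocked by rail

-x: nearest on ray is rail@(1, 1) ⇒ blocked
+x: ray from stretcher(2, 1) has no placed part ⇒ clear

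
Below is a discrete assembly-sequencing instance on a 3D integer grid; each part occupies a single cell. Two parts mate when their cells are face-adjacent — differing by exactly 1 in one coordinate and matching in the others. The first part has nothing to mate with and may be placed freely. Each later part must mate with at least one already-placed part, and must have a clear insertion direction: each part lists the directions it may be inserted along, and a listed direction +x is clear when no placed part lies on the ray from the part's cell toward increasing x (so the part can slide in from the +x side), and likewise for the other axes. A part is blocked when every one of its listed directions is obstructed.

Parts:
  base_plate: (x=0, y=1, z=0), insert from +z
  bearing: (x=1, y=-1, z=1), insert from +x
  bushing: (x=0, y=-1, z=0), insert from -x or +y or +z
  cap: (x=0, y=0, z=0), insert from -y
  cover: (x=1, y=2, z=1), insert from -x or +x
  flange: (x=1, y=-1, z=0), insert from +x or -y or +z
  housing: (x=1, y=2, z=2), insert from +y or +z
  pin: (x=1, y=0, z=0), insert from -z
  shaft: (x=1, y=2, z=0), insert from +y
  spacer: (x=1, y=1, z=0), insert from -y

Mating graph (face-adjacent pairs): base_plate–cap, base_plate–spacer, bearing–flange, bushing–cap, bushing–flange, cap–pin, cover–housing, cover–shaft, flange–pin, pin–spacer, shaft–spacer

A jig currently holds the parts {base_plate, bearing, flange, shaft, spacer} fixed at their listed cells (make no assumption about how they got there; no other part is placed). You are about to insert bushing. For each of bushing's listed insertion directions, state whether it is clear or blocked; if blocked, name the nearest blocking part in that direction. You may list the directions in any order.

-x: ray from bushing(0, -1, 0) has no placed part ⇒ clear
+y: nearest on ray is base_plate@(0, 1, 0) ⇒ blocked
+z: ray from bushing(0, -1, 0) has no placed part ⇒ clear

+y: blocked by base_plate; +z: clear; -x: clear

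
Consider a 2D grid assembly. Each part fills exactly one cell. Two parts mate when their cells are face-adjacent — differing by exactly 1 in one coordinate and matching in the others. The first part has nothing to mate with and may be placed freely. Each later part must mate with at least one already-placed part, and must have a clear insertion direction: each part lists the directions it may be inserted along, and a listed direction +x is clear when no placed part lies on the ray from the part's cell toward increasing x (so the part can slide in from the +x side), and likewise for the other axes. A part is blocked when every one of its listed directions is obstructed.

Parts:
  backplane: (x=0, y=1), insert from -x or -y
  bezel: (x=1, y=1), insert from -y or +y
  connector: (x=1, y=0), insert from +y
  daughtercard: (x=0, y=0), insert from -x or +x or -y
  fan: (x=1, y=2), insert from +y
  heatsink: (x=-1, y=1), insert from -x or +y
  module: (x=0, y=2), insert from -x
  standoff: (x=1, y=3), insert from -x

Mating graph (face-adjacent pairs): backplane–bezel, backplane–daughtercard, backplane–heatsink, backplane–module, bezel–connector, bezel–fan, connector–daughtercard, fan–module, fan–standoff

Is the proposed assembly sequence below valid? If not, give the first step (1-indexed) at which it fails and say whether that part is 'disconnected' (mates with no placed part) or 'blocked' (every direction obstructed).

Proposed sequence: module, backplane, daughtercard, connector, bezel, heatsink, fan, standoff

Valid

1. module@(0, 2) [-x clear] — {module}
2. backplane@(0, 1) [-x clear] — {backplane, module}
3. daughtercard@(0, 0) [-x clear] — {backplane, daughtercard, module}
4. connector@(1, 0) [+y clear] — {backplane, connector, daughtercard, module}
5. bezel@(1, 1) [+y clear] — {backplane, bezel, connector, daughtercard, module}
6. heatsink@(-1, 1) [-x clear] — {backplane, bezel, connector, daughtercard, heatsink, module}
7. fan@(1, 2) [+y clear] — {backplane, bezel, connector, daughtercard, fan, heatsink, module}
8. standoff@(1, 3) [-x clear] — {backplane, bezel, connector, daughtercard, fan, heatsink, module, standoff}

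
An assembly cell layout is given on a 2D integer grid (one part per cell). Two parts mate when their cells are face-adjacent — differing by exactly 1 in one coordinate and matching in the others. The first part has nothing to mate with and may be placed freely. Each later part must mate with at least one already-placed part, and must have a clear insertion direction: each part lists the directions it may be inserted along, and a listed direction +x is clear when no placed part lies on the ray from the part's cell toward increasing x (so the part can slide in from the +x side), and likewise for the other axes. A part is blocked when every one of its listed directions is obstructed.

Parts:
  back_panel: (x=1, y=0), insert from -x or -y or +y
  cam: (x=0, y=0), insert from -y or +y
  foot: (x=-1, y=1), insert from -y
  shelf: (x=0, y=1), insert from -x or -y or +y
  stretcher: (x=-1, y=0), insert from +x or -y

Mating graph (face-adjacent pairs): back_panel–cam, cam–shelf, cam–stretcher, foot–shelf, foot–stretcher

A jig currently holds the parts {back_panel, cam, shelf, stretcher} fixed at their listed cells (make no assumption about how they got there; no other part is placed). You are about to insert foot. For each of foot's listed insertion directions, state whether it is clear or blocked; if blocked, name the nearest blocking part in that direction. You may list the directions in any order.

-y: blocked by stretcher

-y: nearest on ray is stretcher@(-1, 0) ⇒ blocked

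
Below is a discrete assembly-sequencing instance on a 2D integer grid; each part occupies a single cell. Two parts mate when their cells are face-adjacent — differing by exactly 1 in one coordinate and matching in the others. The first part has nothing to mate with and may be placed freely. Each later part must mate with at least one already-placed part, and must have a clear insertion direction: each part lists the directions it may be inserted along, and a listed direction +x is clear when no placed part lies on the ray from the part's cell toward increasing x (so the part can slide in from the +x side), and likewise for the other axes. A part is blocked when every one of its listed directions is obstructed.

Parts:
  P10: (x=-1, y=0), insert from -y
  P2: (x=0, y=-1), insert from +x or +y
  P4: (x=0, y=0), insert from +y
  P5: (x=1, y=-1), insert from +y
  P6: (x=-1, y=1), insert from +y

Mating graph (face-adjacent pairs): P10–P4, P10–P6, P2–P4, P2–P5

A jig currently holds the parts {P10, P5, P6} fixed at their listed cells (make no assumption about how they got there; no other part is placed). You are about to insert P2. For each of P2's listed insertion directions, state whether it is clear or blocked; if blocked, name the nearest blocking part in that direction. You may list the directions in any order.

+x: blocked by P5; +y: clear

+x: nearest on ray is P5@(1, -1) ⇒ blocked
+y: ray from P2(0, -1) has no placed part ⇒ clear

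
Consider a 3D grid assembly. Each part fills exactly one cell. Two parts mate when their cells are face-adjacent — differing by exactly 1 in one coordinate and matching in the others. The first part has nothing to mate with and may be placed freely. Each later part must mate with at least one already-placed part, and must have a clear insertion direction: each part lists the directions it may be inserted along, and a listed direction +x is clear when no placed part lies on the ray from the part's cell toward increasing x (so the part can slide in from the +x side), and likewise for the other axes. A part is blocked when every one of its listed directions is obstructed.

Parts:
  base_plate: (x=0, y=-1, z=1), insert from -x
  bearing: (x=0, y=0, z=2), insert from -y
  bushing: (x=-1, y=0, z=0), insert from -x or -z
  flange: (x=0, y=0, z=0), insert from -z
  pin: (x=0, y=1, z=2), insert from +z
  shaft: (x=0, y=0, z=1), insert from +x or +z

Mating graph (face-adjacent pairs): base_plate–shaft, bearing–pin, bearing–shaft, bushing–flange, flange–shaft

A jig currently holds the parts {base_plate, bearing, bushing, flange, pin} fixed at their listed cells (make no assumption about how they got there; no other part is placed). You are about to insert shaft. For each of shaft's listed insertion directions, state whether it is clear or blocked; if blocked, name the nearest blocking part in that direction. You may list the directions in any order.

+x: clear; +z: blocked by bearing

+x: ray from shaft(0, 0, 1) has no placed part ⇒ clear
+z: nearest on ray is bearing@(0, 0, 2) ⇒ blocked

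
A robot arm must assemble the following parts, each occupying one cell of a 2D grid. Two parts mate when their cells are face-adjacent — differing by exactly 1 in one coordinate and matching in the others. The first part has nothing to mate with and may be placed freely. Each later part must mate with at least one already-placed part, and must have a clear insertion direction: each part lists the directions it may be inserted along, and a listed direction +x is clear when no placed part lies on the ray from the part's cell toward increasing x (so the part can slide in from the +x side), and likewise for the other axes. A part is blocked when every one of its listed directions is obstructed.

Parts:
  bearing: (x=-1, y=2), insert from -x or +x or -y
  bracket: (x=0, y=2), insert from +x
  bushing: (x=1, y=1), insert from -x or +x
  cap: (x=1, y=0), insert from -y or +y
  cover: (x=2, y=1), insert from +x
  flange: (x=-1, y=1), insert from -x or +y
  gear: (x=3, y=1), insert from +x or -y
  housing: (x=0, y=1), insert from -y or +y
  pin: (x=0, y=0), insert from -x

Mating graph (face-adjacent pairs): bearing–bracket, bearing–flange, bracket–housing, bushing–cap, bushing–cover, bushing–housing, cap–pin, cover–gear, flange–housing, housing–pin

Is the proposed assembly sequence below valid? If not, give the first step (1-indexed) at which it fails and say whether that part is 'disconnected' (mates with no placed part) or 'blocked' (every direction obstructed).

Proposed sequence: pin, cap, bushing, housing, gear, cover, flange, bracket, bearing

Invalid at step 5 (disconnected)

1. pin@(0, 0) [-x clear] — {pin}
2. cap@(1, 0) [-y clear] — {cap, pin}
3. bushing@(1, 1) [-x clear] — {bushing, cap, pin}
4. housing@(0, 1) [+y clear] — {bushing, cap, housing, pin}
5. gear@(3, 1) — no placed neighbour ⇒ disconnected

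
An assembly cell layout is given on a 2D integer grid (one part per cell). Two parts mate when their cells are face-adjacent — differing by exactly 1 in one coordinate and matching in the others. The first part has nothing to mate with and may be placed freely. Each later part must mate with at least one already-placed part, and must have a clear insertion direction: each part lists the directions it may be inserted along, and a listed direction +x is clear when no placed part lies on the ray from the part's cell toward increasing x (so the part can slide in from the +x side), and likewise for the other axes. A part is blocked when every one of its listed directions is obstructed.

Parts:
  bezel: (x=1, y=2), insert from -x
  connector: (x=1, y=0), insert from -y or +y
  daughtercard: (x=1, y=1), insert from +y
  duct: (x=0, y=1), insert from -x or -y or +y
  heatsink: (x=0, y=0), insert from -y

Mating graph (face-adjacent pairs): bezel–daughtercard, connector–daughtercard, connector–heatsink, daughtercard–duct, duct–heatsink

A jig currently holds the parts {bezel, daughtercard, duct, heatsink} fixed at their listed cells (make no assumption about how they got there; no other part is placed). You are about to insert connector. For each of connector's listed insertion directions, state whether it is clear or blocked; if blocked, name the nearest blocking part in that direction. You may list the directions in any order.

-y: ray from connector(1, 0) has no placed part ⇒ clear
+y: nearest on ray is daughtercard@(1, 1) ⇒ blocked

+y: blocked by daughtercard; -y: clear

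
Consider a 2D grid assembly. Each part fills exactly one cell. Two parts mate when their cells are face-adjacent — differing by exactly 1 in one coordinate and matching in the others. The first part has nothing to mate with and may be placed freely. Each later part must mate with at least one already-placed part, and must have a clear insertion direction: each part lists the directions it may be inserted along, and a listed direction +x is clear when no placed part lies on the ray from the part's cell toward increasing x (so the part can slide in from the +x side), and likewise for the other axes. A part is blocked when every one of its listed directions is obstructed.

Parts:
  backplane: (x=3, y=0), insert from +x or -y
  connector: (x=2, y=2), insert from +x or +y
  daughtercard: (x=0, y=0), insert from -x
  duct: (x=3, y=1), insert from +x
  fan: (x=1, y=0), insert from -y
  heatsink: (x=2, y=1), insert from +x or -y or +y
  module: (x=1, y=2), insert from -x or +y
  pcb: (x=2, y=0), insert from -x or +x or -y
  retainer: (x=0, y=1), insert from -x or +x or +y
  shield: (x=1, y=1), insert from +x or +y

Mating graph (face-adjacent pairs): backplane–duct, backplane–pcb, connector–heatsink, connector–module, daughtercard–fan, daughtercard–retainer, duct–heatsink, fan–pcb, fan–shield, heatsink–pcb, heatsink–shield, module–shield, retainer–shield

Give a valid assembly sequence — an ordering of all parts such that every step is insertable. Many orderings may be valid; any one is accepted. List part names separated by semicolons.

1. shield@(1, 1) [+x clear] — {shield}
2. heatsink@(2, 1) [+x clear] — {heatsink, shield}
3. retainer@(0, 1) [-x clear] — {heatsink, retainer, shield}
4. module@(1, 2) [-x clear] — {heatsink, module, retainer, shield}
5. connector@(2, 2) [+x clear] — {connector, heatsink, module, retainer, shield}
6. daughtercard@(0, 0) [-x clear] — {connector, daughtercard, heatsink, module, retainer, shield}
7. pcb@(2, 0) [+x clear] — {connector, daughtercard, heatsink, module, pcb, retainer, shield}
8. backplane@(3, 0) [+x clear] — {backplane, connector, daughtercard, heatsink, module, pcb, retainer, shield}
9. duct@(3, 1) [+x clear] — {backplane, connector, daughtercard, duct, heatsink, module, pcb, retainer, shield}
10. fan@(1, 0) [-y clear] — {backplane, connector, daughtercard, duct, fan, heatsink, module, pcb, retainer, shield}

shield; heatsink; retainer; module; connector; daughtercard; pcb; backplane; duct; fan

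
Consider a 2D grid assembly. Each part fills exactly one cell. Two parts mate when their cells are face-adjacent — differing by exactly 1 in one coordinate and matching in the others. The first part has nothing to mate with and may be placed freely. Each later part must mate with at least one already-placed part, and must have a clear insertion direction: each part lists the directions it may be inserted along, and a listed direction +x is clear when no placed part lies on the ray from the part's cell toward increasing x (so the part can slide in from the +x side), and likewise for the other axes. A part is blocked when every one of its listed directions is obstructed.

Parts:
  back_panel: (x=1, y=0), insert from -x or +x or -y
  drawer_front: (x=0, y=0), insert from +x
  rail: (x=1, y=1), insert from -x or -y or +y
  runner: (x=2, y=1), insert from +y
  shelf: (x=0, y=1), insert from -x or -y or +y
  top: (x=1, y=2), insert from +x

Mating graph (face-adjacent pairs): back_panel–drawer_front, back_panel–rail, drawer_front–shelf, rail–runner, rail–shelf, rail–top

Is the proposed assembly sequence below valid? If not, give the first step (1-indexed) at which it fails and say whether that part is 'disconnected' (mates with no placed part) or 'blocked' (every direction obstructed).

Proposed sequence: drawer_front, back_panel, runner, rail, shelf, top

Invalid at step 3 (disconnected)

1. drawer_front@(0, 0) [+x clear] — {drawer_front}
2. back_panel@(1, 0) [+x clear] — {back_panel, drawer_front}
3. runner@(2, 1) — no placed neighbour ⇒ disconnected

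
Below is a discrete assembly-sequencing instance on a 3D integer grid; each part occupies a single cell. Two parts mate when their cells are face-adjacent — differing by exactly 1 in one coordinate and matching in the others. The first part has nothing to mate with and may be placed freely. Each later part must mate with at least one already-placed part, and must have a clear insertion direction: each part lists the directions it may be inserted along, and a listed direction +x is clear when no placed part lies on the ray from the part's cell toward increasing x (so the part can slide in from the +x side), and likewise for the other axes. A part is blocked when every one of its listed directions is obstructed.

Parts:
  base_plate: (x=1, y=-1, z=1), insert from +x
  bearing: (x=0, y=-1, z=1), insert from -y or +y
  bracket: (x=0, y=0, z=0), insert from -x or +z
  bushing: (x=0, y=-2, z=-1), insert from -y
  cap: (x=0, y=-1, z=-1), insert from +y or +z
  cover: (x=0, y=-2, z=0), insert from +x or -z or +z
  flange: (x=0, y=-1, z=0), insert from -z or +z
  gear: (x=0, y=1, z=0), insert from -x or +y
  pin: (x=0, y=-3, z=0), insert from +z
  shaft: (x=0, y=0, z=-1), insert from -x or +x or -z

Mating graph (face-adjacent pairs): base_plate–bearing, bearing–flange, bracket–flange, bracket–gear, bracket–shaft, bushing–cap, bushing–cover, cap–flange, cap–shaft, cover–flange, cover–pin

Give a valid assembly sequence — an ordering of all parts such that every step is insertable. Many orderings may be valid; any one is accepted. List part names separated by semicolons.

1. bearing@(0, -1, 1) [-y clear] — {bearing}
2. flange@(0, -1, 0) [-z clear] — {bearing, flange}
3. cap@(0, -1, -1) [+y clear] — {bearing, cap, flange}
4. bushing@(0, -2, -1) [-y clear] — {bearing, bushing, cap, flange}
5. shaft@(0, 0, -1) [-x clear] — {bearing, bushing, cap, flange, shaft}
6. base_plate@(1, -1, 1) [+x clear] — {base_plate, bearing, bushing, cap, flange, shaft}
7. bracket@(0, 0, 0) [-x clear] — {base_plate, bearing, bracket, bushing, cap, flange, shaft}
8. gear@(0, 1, 0) [-x clear] — {base_plate, bearing, bracket, bushing, cap, flange, gear, shaft}
9. cover@(0, -2, 0) [+x clear] — {base_plate, bearing, bracket, bushing, cap, cover, flange, gear, shaft}
10. pin@(0, -3, 0) [+z clear] — {base_plate, bearing, bracket, bushing, cap, cover, flange, gear, pin, shaft}

bearing; flange; cap; bushing; shaft; base_plate; bracket; gear; cover; pin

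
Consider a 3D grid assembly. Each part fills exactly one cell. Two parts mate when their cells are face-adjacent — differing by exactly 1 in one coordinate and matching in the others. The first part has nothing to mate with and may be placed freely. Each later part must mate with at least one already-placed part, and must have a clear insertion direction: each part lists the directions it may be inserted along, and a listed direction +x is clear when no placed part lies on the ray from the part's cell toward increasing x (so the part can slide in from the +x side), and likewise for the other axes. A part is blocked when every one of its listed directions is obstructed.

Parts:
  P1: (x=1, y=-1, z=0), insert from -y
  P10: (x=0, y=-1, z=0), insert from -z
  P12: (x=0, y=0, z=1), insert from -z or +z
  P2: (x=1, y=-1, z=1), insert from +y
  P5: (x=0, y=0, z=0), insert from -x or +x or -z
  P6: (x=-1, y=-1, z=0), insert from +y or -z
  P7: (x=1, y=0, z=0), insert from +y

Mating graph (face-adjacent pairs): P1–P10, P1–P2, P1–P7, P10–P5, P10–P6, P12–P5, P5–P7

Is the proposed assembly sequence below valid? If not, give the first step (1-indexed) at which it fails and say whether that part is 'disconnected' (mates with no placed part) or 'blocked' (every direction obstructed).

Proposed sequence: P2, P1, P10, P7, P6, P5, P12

Valid

1. P2@(1, -1, 1) [+y clear] — {P2}
2. P1@(1, -1, 0) [-y clear] — {P1, P2}
3. P10@(0, -1, 0) [-z clear] — {P1, P10, P2}
4. P7@(1, 0, 0) [+y clear] — {P1, P10, P2, P7}
5. P6@(-1, -1, 0) [+y clear] — {P1, P10, P2, P6, P7}
6. P5@(0, 0, 0) [-x clear] — {P1, P10, P2, P5, P6, P7}
7. P12@(0, 0, 1) [+z clear] — {P1, P10, P12, P2, P5, P6, P7}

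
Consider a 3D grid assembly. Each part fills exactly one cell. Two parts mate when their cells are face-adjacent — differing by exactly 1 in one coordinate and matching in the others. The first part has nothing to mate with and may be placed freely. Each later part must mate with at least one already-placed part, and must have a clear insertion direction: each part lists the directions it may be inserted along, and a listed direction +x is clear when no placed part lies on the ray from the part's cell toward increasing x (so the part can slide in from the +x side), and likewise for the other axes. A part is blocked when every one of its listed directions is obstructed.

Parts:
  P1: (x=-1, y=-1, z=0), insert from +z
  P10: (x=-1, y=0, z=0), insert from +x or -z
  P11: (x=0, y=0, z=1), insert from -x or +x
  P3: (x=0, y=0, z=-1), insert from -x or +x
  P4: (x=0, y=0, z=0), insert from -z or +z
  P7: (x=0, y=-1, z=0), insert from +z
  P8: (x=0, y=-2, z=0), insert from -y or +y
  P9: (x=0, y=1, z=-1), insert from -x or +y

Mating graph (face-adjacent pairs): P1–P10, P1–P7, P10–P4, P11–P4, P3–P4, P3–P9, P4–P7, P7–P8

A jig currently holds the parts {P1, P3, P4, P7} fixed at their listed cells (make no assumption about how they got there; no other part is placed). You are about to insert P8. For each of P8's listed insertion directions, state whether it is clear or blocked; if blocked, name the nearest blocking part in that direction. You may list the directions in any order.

+y: blocked by P7; -y: clear

-y: ray from P8(0, -2, 0) has no placed part ⇒ clear
+y: nearest on ray is P7@(0, -1, 0) ⇒ blocked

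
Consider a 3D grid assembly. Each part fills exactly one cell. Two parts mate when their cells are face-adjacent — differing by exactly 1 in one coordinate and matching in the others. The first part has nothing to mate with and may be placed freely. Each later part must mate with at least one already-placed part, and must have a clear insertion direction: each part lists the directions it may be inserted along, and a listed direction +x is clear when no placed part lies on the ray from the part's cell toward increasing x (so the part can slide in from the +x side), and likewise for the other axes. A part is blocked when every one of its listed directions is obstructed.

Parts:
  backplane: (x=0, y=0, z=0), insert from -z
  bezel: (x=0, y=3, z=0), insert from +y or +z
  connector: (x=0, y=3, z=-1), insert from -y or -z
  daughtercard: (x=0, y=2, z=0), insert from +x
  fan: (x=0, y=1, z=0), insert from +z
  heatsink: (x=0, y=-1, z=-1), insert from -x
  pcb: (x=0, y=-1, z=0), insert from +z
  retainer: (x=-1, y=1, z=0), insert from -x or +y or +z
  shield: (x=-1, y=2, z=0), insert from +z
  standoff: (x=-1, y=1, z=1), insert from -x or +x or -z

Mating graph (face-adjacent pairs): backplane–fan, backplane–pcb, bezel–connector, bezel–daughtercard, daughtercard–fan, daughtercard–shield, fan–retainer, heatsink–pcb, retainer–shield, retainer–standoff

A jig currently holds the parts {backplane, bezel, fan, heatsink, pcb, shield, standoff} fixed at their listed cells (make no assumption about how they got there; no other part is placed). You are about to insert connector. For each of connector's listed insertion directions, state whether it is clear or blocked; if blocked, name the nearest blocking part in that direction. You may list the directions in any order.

-y: nearest on ray is heatsink@(0, -1, -1) ⇒ blocked
-z: ray from connector(0, 3, -1) has no placed part ⇒ clear

-y: blocked by heatsink; -z: clear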